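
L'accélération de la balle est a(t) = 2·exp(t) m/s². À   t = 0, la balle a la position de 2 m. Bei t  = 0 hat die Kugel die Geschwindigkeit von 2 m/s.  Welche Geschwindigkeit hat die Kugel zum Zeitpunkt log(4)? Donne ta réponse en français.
Nous devons trouver l'intégrale de notre équation de l'accélération a(t) = 2·exp(t) 1 fois. L'intégrale de l'accélération, avec v(0) = 2, donne la vitesse: v(t) = 2·exp(t). De l'équation de la vitesse v(t) = 2·exp(t), nous substituons t = log(4) pour obtenir v = 8.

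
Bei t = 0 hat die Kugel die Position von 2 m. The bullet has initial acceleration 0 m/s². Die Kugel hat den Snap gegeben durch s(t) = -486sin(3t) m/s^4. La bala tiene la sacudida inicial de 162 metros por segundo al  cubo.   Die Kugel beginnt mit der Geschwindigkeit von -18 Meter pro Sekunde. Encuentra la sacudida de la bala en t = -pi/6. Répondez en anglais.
We need to integrate our snap equation s(t) = -486·sin(3·t) 1 time. The integral of snap is jerk. Using j(0) = 162, we get j(t) = 162·cos(3·t). From the given jerk equation j(t) = 162·cos(3·t), we substitute t = -pi/6 to get j = 0.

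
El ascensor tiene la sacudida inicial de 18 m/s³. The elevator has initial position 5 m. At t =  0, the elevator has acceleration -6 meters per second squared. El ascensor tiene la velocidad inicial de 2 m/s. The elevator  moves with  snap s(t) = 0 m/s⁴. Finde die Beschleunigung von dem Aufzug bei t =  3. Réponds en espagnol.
Necesitamos integrar nuestra ecuación del snap s(t) = 0 2 veces. Integrando el snap y usando la condición inicial j(0) = 18, obtenemos j(t) = 18. La integral de la sacudida, con a(0) = -6, da la aceleración: a(t) = 18·t - 6. Tenemos la aceleración a(t) = 18·t - 6. Sustituyendo t = 3: a(3) = 48.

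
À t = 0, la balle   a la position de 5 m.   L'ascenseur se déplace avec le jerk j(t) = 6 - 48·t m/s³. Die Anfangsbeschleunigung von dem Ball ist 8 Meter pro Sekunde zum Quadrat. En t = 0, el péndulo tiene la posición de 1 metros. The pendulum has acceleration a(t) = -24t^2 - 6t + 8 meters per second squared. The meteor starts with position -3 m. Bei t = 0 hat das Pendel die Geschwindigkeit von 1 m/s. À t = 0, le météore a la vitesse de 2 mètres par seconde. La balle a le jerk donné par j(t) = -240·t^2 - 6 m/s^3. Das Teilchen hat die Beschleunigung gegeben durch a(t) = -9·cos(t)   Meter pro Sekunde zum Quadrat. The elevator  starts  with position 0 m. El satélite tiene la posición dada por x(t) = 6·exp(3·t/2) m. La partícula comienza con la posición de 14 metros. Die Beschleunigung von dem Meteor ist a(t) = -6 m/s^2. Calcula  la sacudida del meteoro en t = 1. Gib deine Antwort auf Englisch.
We must differentiate our acceleration equation a(t) = -6 1 time. Taking d/dt of a(t), we find j(t) = 0. From the given jerk equation j(t) = 0, we substitute t = 1 to get j = 0.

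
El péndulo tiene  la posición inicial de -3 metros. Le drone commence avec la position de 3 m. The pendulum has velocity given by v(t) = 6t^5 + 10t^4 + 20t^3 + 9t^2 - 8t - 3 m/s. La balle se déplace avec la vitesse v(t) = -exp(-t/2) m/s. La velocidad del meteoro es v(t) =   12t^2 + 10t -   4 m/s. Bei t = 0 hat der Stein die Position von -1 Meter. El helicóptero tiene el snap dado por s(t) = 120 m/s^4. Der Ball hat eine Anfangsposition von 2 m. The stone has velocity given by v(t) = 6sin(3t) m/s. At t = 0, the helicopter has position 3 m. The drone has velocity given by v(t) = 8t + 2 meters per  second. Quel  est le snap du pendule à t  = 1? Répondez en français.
En partant de la vitesse v(t) = 6·t^5 + 10·t^4 + 20·t^3 + 9·t^2 - 8·t - 3, nous prenons 3 dérivées. En dérivant la vitesse, nous obtenons l'accélération: a(t) = 30·t^4 + 40·t^3 + 60·t^2 + 18·t - 8. En prenant d/dt de a(t), nous trouvons j(t) = 120·t^3 + 120·t^2 + 120·t + 18. En prenant d/dt de j(t), nous trouvons s(t) = 360·t^2 + 240·t + 120. Nous avons le snap s(t) = 360·t^2 + 240·t + 120. En substituant t = 1: s(1) = 720.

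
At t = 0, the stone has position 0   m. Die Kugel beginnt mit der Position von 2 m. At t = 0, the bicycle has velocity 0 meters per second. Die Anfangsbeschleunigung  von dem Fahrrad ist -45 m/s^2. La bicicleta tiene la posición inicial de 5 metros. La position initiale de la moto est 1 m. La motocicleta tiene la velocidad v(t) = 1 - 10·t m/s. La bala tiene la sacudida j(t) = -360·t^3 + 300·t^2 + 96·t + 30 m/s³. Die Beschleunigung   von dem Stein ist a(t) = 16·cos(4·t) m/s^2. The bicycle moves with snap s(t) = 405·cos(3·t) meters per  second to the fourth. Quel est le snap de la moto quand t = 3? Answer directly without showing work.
À t = 3, s = 0.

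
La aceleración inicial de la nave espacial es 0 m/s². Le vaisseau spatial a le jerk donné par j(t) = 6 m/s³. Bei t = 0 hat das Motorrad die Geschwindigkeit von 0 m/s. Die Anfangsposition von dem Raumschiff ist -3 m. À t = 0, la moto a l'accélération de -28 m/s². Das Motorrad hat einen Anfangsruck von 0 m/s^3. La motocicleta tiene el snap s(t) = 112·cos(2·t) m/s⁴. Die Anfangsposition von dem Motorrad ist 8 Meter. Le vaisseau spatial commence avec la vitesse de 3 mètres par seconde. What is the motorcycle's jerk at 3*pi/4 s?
To find the answer, we compute 1 antiderivative of s(t) = 112·cos(2·t). The antiderivative of snap, with j(0) = 0, gives jerk: j(t) = 56·sin(2·t). From the given jerk equation j(t) = 56·sin(2·t), we substitute t = 3*pi/4 to get j = -56.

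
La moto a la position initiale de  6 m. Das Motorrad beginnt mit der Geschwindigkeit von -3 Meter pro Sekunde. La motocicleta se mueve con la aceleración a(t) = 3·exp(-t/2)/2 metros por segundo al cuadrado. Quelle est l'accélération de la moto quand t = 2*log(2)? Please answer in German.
Wir haben die Beschleunigung a(t) = 3·exp(-t/2)/2. Durch Einsetzen von t = 2*log(2): a(2*log(2)) = 3/4.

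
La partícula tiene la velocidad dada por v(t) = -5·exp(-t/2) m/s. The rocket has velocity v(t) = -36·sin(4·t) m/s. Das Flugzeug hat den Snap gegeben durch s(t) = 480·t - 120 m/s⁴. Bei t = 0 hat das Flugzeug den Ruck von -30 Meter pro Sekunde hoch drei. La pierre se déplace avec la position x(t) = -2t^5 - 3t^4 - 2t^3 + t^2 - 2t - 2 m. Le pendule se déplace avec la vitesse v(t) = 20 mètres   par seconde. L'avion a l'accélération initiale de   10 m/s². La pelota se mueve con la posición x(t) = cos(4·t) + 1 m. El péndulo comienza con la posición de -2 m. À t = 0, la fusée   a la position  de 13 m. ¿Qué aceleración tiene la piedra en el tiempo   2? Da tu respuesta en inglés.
We must differentiate our position equation x(t) = -2·t^5 - 3·t^4 - 2·t^3 + t^2 - 2·t - 2 2 times. Taking d/dt of x(t), we find v(t) = -10·t^4 - 12·t^3 - 6·t^2 + 2·t - 2. Taking d/dt of v(t), we find a(t) = -40·t^3 - 36·t^2 - 12·t + 2. We have acceleration a(t) = -40·t^3 - 36·t^2 - 12·t + 2. Substituting t = 2: a(2) = -486.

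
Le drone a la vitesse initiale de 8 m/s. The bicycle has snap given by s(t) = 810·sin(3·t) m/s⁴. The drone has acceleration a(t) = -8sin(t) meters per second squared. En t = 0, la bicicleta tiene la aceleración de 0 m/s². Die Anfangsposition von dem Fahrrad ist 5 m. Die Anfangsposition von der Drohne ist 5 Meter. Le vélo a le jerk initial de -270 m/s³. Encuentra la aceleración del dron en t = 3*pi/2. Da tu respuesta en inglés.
From the given acceleration equation a(t) = -8·sin(t), we substitute t = 3*pi/2 to get a = 8.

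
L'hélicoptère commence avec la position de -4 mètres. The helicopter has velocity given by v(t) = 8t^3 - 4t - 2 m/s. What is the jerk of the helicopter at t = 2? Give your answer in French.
Nous devons dériver notre équation de la vitesse v(t) = 8·t^3 - 4·t - 2 2 fois. En prenant d/dt de v(t), nous trouvons a(t) = 24·t^2 - 4. En dérivant l'accélération, nous obtenons le jerk: j(t) = 48·t. En utilisant j(t) = 48·t et en substituant t = 2, nous trouvons j = 96.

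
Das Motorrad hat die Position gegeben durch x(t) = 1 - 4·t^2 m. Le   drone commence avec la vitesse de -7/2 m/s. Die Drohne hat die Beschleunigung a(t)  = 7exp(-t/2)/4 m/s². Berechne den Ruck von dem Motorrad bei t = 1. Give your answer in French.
Pour résoudre ceci, nous devons prendre 3 dérivées de notre équation de la position x(t) = 1 - 4·t^2. La dérivée de la position donne la vitesse: v(t) = -8·t. La dérivée de la vitesse donne l'accélération: a(t) = -8. La dérivée de l'accélération donne le jerk: j(t) = 0. Nous avons le jerk j(t) = 0. En substituant t = 1: j(1) = 0.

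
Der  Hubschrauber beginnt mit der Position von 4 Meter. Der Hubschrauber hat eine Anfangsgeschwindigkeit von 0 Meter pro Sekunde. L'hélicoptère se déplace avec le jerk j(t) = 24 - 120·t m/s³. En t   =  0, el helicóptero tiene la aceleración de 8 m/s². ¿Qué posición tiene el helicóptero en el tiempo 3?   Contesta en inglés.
To find the answer, we compute 3 integrals of j(t) = 24 - 120·t. Finding the antiderivative of j(t) and using a(0) = 8: a(t) = -60·t^2 + 24·t + 8. The antiderivative of acceleration is velocity. Using v(0) = 0, we get v(t) = 4·t·(-5·t^2 + 3·t + 2). Taking ∫v(t)dt and applying x(0) = 4, we find x(t) = -5·t^4 + 4·t^3 + 4·t^2 + 4. We have position x(t) = -5·t^4 + 4·t^3 + 4·t^2 + 4. Substituting t = 3: x(3) = -257.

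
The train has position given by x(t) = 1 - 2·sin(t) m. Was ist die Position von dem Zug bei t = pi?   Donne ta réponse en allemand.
Wir haben die Position x(t) = 1 - 2·sin(t). Durch Einsetzen von t = pi: x(pi) = 1.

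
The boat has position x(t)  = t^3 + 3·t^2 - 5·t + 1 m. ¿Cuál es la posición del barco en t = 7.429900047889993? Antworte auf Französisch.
Nous avons la position x(t) = t^3 + 3·t^2 - 5·t + 1. En substituant t = 7.429900047889993: x(7.429900047889993) = 539.616597609430.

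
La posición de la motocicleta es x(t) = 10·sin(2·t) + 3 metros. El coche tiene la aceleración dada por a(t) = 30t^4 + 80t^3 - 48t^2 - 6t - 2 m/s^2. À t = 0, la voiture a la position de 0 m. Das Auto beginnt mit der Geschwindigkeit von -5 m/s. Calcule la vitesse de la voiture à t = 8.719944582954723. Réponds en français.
En partant de l'accélération a(t) = 30·t^4 + 80·t^3 - 48·t^2 - 6·t - 2, nous prenons 1 intégrale. L'intégrale de l'accélération est la vitesse. En utilisant v(0) = -5, nous obtenons v(t) = 6·t^5 + 20·t^4 - 16·t^3 - 3·t^2 - 2·t - 5. De l'équation de la vitesse v(t) = 6·t^5 + 20·t^4 - 16·t^3 - 3·t^2 - 2·t - 5, nous substituons t = 8.719944582954723 pour obtenir v = 407270.764735816.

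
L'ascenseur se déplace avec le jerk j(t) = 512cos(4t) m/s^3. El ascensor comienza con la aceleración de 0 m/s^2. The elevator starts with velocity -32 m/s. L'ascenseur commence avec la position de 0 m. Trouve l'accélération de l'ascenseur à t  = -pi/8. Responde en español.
Debemos encontrar la integral de nuestra ecuación de la sacudida j(t) = 512·cos(4·t) 1 vez. Integrando la sacudida y usando la condición inicial a(0) = 0, obtenemos a(t) = 128·sin(4·t). Tenemos la aceleración a(t) = 128·sin(4·t). Sustituyendo t = -pi/8: a(-pi/8) = -128.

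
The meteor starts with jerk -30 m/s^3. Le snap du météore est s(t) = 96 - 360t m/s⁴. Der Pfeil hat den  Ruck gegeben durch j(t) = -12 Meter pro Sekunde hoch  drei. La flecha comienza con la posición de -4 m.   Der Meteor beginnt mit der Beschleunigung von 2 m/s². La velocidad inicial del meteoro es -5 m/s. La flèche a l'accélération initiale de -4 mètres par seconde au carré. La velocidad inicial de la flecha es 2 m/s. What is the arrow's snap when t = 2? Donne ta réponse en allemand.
Wir müssen unsere Gleichung für den Ruck j(t) = -12 1-mal ableiten. Durch Ableiten von dem Ruck erhalten wir den Snap: s(t) = 0. Aus der Gleichung für den Snap s(t) = 0, setzen wir t = 2 ein und erhalten s = 0.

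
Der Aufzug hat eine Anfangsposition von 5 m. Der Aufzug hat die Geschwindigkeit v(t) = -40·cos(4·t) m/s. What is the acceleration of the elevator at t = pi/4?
We must differentiate our velocity equation v(t) = -40·cos(4·t) 1 time. Taking d/dt of v(t), we find a(t) = 160·sin(4·t). Using a(t) = 160·sin(4·t) and substituting t = pi/4, we find a = 0.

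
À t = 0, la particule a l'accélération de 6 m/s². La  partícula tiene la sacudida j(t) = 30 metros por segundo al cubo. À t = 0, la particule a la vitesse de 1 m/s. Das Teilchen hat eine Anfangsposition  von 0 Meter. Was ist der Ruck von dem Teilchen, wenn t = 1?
Aus der Gleichung für den Ruck j(t) = 30, setzen wir t = 1 ein und erhalten j = 30.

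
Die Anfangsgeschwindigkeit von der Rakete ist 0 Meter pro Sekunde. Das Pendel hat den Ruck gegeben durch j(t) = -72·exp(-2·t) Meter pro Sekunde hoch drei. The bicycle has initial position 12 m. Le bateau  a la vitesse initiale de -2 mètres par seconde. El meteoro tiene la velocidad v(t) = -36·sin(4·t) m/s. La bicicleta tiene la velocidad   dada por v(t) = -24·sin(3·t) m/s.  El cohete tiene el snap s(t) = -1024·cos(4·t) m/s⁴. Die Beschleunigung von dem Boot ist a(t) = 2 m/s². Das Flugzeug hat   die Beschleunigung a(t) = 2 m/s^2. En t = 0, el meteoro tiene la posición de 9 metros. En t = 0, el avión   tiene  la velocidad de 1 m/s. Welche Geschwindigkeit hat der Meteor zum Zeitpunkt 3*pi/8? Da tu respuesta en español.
Usando v(t) = -36·sin(4·t) y sustituyendo t = 3*pi/8, encontramos v = 36.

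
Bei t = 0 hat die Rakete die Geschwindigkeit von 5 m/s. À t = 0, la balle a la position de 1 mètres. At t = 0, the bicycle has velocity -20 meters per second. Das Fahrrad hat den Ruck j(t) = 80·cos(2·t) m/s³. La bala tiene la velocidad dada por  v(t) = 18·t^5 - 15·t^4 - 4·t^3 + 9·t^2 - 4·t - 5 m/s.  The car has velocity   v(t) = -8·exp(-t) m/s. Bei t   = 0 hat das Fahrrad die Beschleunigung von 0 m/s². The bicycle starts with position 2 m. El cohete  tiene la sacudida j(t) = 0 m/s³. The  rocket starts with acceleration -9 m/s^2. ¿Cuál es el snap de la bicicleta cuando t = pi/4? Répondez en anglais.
We must differentiate our jerk equation j(t) = 80·cos(2·t) 1 time. Taking d/dt of j(t), we find s(t) = -160·sin(2·t). Using s(t) = -160·sin(2·t) and substituting t = pi/4, we find s = -160.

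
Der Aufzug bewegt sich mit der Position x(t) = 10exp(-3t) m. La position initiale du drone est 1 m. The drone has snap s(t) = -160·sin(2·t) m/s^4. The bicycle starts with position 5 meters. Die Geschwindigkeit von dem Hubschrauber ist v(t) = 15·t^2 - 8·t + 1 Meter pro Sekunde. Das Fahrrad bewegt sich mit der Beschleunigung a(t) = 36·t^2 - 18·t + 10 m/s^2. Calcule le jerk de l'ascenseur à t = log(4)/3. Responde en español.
Debemos derivar nuestra ecuación de la posición x(t) = 10·exp(-3·t) 3 veces. Derivando la posición, obtenemos la velocidad: v(t) = -30·exp(-3·t). Tomando d/dt de v(t), encontramos a(t) = 90·exp(-3·t). Tomando d/dt de a(t), encontramos j(t) = -270·exp(-3·t). Tenemos la sacudida j(t) = -270·exp(-3·t). Sustituyendo t = log(4)/3: j(log(4)/3) = -135/2.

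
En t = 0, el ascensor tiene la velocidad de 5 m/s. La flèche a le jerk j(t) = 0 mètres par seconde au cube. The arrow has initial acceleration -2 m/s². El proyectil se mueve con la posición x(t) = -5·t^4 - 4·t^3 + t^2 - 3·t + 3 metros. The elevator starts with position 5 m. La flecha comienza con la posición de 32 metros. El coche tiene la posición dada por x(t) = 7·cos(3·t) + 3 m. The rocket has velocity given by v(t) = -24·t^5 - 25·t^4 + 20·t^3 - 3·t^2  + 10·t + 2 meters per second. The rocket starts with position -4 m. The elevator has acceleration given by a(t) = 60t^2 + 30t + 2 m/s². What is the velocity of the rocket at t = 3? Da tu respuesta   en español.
Tenemos la velocidad v(t) = -24·t^5 - 25·t^4 + 20·t^3 - 3·t^2 + 10·t + 2. Sustituyendo t = 3: v(3) = -7312.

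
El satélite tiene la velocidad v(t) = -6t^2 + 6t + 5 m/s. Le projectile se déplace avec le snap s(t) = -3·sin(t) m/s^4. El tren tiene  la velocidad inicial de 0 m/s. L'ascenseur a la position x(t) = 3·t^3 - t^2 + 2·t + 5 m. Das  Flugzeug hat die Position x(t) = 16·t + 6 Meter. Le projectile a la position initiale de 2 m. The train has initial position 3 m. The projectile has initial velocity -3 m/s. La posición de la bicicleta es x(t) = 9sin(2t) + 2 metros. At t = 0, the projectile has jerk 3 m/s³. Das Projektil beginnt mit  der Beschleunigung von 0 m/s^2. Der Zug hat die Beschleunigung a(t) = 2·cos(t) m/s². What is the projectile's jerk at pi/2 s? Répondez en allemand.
Wir müssen unsere Gleichung für den Snap s(t) = -3·sin(t) 1-mal integrieren. Durch Integration von dem Snap und Verwendung der Anfangsbedingung j(0) = 3, erhalten wir j(t) = 3·cos(t). Wir haben den Ruck j(t) = 3·cos(t). Durch Einsetzen von t = pi/2: j(pi/2) = 0.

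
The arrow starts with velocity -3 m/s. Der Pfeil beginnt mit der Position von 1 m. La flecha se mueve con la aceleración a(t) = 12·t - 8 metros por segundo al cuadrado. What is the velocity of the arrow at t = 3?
To solve this, we need to take 1 integral of our acceleration equation a(t) = 12·t - 8. Integrating acceleration and using the initial condition v(0) = -3, we get v(t) = 6·t^2 - 8·t - 3. From the given velocity equation v(t) = 6·t^2 - 8·t - 3, we substitute t = 3 to get v = 27.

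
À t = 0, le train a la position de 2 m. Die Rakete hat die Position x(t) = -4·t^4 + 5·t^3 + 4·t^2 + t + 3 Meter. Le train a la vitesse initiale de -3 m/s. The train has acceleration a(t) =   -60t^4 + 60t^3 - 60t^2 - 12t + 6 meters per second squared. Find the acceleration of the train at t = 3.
From the given acceleration equation a(t) = -60·t^4 + 60·t^3 - 60·t^2 - 12·t + 6, we substitute t = 3 to get a = -3810.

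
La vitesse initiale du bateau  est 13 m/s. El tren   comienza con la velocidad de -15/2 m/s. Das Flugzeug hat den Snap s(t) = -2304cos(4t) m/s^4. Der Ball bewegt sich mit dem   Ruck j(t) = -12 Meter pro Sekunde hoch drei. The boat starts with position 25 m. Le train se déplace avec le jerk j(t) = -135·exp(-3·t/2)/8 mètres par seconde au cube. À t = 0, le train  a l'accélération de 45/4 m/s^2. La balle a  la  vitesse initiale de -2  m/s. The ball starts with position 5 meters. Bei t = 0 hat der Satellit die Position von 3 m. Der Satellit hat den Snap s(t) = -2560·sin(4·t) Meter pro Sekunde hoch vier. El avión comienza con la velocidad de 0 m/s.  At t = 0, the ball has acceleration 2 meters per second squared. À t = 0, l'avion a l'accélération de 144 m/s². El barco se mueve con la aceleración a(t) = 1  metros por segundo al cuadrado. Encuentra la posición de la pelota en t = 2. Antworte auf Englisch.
Starting from jerk j(t) = -12, we take 3 antiderivatives. Integrating jerk and using the initial condition a(0) = 2, we get a(t) = 2 - 12·t. Finding the antiderivative of a(t) and using v(0) = -2: v(t) = -6·t^2 + 2·t - 2. Finding the antiderivative of v(t) and using x(0) = 5: x(t) = -2·t^3 + t^2 - 2·t + 5. From the given position equation x(t) = -2·t^3 + t^2 - 2·t + 5, we substitute t = 2 to get x = -11.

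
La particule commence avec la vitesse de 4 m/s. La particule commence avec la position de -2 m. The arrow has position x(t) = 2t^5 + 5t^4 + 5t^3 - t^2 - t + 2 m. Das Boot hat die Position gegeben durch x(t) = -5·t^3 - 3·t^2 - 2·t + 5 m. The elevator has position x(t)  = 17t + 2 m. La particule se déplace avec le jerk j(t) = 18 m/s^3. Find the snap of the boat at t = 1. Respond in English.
Starting from position x(t) = -5·t^3 - 3·t^2 - 2·t + 5, we take 4 derivatives. The derivative of position gives velocity: v(t) = -15·t^2 - 6·t - 2. Differentiating velocity, we get acceleration: a(t) = -30·t - 6. Taking d/dt of a(t), we find j(t) = -30. Taking d/dt of j(t), we find s(t) = 0. Using s(t) = 0 and substituting t = 1, we find s = 0.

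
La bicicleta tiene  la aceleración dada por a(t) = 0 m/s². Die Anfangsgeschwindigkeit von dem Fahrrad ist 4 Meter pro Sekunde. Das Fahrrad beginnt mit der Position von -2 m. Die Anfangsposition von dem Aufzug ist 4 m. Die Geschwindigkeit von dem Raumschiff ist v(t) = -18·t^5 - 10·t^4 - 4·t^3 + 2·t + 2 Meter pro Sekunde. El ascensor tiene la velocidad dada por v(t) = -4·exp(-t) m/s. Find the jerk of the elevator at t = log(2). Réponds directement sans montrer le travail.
The answer is -2.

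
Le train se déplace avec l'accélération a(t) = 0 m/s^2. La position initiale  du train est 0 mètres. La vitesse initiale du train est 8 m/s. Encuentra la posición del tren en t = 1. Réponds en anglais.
We must find the integral of our acceleration equation a(t) = 0 2 times. The antiderivative of acceleration is velocity. Using v(0) = 8, we get v(t) = 8. Taking ∫v(t)dt and applying x(0) = 0, we find x(t) = 8·t. Using x(t) = 8·t and substituting t = 1, we find x = 8.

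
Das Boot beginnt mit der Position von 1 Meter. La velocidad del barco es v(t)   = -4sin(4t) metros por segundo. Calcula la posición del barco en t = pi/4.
Partiendo de la velocidad v(t) = -4·sin(4·t), tomamos 1 integral. Integrando la velocidad y usando la condición inicial x(0) = 1, obtenemos x(t) = cos(4·t). De la ecuación de la posición x(t) = cos(4·t), sustituimos t = pi/4 para obtener x = -1.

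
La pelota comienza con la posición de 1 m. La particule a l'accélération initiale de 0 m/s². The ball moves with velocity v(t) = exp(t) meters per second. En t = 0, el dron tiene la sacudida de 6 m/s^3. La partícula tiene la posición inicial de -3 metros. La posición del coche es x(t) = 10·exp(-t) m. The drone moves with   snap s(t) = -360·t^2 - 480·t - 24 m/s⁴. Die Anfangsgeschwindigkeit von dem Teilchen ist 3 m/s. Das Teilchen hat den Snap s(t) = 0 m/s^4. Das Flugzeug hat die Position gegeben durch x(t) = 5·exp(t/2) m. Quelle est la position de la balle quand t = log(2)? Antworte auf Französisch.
En partant de la vitesse v(t) = exp(t), nous prenons 1 primitive. En intégrant la vitesse et en utilisant la condition initiale x(0) = 1, nous obtenons x(t) = exp(t). De l'équation de la position x(t) = exp(t), nous substituons t = log(2) pour obtenir x = 2.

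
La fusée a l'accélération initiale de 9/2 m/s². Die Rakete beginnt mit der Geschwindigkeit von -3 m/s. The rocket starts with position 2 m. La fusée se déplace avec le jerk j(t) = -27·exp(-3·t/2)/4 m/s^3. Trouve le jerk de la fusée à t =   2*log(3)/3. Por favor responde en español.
Tenemos la sacudida j(t) = -27·exp(-3·t/2)/4. Sustituyendo t = 2*log(3)/3: j(2*log(3)/3) = -9/4.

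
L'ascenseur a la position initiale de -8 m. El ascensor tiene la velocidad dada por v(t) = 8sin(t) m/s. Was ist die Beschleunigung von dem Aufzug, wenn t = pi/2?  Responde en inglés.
Starting from velocity v(t) = 8·sin(t), we take 1 derivative. The derivative of velocity gives acceleration: a(t) = 8·cos(t). From the given acceleration equation a(t) = 8·cos(t), we substitute t = pi/2 to get a = 0.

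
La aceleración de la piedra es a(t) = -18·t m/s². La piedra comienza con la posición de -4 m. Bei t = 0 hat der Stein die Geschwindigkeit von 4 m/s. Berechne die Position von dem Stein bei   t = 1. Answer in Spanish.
Debemos encontrar la integral de nuestra ecuación de la aceleración a(t) = -18·t 2 veces. Integrando la aceleración y usando la condición inicial v(0) = 4, obtenemos v(t) = 4 - 9·t^2. La integral de la velocidad es la posición. Usando x(0) = -4, obtenemos x(t) = -3·t^3 + 4·t - 4. Usando x(t) = -3·t^3 + 4·t - 4 y sustituyendo t = 1, encontramos x = -3.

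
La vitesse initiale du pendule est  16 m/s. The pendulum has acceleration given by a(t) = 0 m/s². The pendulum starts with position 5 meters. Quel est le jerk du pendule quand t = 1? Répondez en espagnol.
Debemos derivar nuestra ecuación de la aceleración a(t) = 0 1 vez. Tomando d/dt de a(t), encontramos j(t) = 0. Tenemos la sacudida j(t) = 0. Sustituyendo t = 1: j(1) = 0.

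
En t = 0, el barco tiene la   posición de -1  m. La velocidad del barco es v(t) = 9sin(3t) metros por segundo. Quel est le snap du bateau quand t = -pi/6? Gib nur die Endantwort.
Le snap à t = -pi/6 est s = 0.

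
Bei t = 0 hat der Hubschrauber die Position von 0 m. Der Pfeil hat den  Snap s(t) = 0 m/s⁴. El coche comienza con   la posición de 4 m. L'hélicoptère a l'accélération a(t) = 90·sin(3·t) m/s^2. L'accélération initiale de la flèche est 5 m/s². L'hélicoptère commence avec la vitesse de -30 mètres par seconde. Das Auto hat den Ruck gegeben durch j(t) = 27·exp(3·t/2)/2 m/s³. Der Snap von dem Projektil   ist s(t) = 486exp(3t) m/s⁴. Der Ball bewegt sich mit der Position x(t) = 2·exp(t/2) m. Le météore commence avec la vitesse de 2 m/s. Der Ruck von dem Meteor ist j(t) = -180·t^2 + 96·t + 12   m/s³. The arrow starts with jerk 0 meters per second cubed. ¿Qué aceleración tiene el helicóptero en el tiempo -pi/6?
Tenemos la aceleración a(t) = 90·sin(3·t). Sustituyendo t = -pi/6: a(-pi/6) = -90.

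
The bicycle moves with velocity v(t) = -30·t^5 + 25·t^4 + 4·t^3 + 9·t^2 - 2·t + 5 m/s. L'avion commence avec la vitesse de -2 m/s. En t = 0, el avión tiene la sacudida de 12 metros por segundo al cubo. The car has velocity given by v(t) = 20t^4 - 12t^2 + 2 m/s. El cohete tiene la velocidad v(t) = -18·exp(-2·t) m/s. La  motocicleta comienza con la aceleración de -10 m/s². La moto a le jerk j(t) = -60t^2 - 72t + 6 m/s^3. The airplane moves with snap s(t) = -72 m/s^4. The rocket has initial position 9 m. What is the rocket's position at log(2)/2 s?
To find the answer, we compute 1 antiderivative of v(t) = -18·exp(-2·t). Integrating velocity and using the initial condition x(0) = 9, we get x(t) = 9·exp(-2·t). We have position x(t) = 9·exp(-2·t). Substituting t = log(2)/2: x(log(2)/2) = 9/2.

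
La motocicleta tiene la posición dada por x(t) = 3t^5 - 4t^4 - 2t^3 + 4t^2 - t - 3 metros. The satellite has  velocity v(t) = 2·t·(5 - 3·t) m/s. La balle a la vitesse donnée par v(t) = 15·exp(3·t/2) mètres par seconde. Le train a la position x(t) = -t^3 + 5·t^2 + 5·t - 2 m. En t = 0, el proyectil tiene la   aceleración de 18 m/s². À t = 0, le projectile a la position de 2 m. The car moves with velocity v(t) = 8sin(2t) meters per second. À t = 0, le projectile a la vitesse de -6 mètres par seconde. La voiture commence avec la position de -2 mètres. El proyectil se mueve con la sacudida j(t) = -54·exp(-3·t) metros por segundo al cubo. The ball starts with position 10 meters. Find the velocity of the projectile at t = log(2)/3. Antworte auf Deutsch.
Um dies zu lösen, müssen wir 2 Stammfunktionen unserer Gleichung für den Ruck j(t) = -54·exp(-3·t) finden. Das Integral von dem Ruck, mit a(0) = 18, ergibt die Beschleunigung: a(t) = 18·exp(-3·t). Das Integral von der Beschleunigung, mit v(0) = -6, ergibt die Geschwindigkeit: v(t) = -6·exp(-3·t). Mit v(t) = -6·exp(-3·t) und Einsetzen von t = log(2)/3, finden wir v = -3.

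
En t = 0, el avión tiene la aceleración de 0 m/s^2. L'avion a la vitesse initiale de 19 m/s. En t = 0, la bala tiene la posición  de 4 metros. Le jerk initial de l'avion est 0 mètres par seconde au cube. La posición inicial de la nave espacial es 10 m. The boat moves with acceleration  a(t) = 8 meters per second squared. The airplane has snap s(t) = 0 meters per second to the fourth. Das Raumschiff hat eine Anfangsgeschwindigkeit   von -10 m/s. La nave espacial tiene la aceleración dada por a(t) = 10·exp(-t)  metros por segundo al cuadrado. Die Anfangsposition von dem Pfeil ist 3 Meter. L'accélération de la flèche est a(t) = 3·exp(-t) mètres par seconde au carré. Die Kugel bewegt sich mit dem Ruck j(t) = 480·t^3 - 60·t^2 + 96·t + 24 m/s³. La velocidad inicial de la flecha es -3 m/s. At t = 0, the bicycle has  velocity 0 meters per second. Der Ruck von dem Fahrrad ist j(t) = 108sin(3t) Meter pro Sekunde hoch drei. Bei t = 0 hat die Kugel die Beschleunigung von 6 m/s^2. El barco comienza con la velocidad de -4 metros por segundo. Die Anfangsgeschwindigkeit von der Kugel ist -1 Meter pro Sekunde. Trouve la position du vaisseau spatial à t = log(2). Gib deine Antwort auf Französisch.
Nous devons intégrer notre équation de l'accélération a(t) = 10·exp(-t) 2 fois. En intégrant l'accélération et en utilisant la condition initiale v(0) = -10, nous obtenons v(t) = -10·exp(-t). La primitive de la vitesse, avec x(0) = 10, donne la position: x(t) = 10·exp(-t). De l'équation de la position x(t) = 10·exp(-t), nous substituons t = log(2) pour obtenir x = 5.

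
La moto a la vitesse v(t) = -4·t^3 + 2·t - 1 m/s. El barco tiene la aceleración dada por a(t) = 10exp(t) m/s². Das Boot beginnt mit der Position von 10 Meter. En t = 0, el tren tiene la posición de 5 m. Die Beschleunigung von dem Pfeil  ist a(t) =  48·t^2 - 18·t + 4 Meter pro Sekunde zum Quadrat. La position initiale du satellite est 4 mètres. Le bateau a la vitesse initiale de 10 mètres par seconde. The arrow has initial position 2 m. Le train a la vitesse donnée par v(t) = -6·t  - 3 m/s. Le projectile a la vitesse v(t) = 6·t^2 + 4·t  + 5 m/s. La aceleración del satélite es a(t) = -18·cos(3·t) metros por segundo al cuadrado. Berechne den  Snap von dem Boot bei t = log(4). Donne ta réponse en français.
En partant de l'accélération a(t) = 10·exp(t), nous prenons 2 dérivées. La dérivée de l'accélération donne le jerk: j(t) = 10·exp(t). La dérivée du jerk donne le snap: s(t) = 10·exp(t). En utilisant s(t) = 10·exp(t) et en substituant t = log(4), nous trouvons s = 40.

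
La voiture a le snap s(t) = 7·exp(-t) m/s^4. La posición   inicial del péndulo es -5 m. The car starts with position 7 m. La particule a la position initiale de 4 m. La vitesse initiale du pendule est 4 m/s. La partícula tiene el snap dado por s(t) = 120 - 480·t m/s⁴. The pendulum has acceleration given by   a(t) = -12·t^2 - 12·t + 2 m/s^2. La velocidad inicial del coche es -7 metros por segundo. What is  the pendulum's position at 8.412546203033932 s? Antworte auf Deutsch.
Wir müssen unsere Gleichung für die Beschleunigung a(t) = -12·t^2 - 12·t + 2 2-mal integrieren. Die Stammfunktion von der Beschleunigung, mit v(0) = 4, ergibt die Geschwindigkeit: v(t) = -4·t^3 - 6·t^2 + 2·t + 4. Durch Integration von der Geschwindigkeit und Verwendung der Anfangsbedingung x(0) = -5, erhalten wir x(t) = -t^4 - 2·t^3 + t^2 + 4·t - 5. Aus der Gleichung für die Position x(t) = -t^4 - 2·t^3 + t^2 + 4·t - 5, setzen wir t = 8.412546203033932 ein und erhalten x = -6099.83142454820.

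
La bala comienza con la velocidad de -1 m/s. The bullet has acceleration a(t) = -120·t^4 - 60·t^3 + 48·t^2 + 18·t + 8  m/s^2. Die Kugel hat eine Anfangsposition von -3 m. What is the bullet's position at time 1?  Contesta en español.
Necesitamos integrar nuestra ecuación de la aceleración a(t) = -120·t^4 - 60·t^3 + 48·t^2 + 18·t + 8 2 veces. La antiderivada de la aceleración es la velocidad. Usando v(0) = -1, obtenemos v(t) = -24·t^5 - 15·t^4 + 16·t^3 + 9·t^2 + 8·t - 1. Tomando ∫v(t)dt y aplicando x(0) = -3, encontramos x(t) = -4·t^6 - 3·t^5 + 4·t^4 + 3·t^3 + 4·t^2 - t - 3. De la ecuación de la posición x(t) = -4·t^6 - 3·t^5 + 4·t^4 + 3·t^3 + 4·t^2 - t - 3, sustituimos t = 1 para obtener x = 0.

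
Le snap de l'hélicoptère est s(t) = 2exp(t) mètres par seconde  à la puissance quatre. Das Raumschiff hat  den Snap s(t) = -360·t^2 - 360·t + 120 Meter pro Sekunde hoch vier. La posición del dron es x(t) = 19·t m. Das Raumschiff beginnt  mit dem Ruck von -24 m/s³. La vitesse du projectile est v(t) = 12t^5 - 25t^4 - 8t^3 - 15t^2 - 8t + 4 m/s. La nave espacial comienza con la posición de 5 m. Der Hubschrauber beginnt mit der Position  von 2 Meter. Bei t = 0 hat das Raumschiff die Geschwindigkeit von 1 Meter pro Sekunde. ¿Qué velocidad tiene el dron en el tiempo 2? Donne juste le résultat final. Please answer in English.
v(2) = 19.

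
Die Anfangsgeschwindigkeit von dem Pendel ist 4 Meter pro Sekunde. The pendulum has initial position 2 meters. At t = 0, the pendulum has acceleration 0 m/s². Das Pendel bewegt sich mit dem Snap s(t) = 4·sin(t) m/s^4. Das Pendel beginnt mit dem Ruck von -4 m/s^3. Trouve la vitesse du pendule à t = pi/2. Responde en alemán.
Ausgehend von dem Snap s(t) = 4·sin(t), nehmen wir 3 Stammfunktionen. Die Stammfunktion von dem Snap ist der Ruck. Mit j(0) = -4 erhalten wir j(t) = -4·cos(t). Durch Integration von dem Ruck und Verwendung der Anfangsbedingung a(0) = 0, erhalten wir a(t) = -4·sin(t). Mit ∫a(t)dt und Anwendung von v(0) = 4, finden wir v(t) = 4·cos(t). Aus der Gleichung für die Geschwindigkeit v(t) = 4·cos(t), setzen wir t = pi/2 ein und erhalten v = 0.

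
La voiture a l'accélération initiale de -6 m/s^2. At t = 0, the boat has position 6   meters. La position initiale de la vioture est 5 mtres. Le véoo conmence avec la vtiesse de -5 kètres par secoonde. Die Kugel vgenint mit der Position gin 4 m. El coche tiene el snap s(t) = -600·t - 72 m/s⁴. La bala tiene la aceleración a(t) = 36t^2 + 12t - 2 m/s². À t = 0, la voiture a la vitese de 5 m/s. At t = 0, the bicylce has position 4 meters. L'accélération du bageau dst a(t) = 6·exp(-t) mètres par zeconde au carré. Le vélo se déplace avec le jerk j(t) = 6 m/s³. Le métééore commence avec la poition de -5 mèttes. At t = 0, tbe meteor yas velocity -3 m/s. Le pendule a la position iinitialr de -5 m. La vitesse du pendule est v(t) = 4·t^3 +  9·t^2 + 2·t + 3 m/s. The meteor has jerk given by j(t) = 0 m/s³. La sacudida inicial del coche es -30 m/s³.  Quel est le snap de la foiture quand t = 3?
En utilisant s(t) = -600·t - 72 et en substituant t = 3, nous trouvons s = -1872.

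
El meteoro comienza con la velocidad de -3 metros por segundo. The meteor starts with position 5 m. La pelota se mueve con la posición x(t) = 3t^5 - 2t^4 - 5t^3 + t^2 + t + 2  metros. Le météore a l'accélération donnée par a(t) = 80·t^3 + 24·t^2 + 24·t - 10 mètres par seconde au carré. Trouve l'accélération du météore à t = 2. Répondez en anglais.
We have acceleration a(t) = 80·t^3 + 24·t^2 + 24·t - 10. Substituting t = 2: a(2) = 774.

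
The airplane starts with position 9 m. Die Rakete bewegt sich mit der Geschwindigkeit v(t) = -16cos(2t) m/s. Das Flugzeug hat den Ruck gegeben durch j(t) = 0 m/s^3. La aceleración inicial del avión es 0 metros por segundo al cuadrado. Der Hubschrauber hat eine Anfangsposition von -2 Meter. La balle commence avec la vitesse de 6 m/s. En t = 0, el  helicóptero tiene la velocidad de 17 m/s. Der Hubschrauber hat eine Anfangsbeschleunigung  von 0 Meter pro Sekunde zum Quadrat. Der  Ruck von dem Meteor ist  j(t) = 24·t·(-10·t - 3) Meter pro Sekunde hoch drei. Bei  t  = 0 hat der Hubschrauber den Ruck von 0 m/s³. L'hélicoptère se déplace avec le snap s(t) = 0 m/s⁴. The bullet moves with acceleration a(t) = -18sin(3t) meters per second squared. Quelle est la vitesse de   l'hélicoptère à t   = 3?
Nous devons intégrer notre équation du snap s(t) = 0 3 fois. La primitive du snap est le jerk. En utilisant j(0) = 0, nous obtenons j(t) = 0. En intégrant le jerk et en utilisant la condition initiale a(0) = 0, nous obtenons a(t) = 0. La primitive de l'accélération est la vitesse. En utilisant v(0) = 17, nous obtenons v(t) = 17. Nous avons la vitesse v(t) = 17. En substituant t = 3: v(3) = 17.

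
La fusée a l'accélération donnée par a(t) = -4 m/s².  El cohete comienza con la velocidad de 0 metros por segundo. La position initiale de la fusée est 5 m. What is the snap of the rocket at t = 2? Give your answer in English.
To solve this, we need to take 2 derivatives of our acceleration equation a(t) = -4. The derivative of acceleration gives jerk: j(t) = 0. Differentiating jerk, we get snap: s(t) = 0. From the given snap equation s(t) = 0, we substitute t = 2 to get s = 0.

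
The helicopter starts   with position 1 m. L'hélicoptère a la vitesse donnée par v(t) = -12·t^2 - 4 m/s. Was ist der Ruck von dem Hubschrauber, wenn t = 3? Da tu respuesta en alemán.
Ausgehend von der Geschwindigkeit v(t) = -12·t^2 - 4, nehmen wir 2 Ableitungen. Mit d/dt von v(t) finden wir a(t) = -24·t. Die Ableitung von der Beschleunigung ergibt den Ruck: j(t) = -24. Wir haben den Ruck j(t) = -24. Durch Einsetzen von t = 3: j(3) = -24.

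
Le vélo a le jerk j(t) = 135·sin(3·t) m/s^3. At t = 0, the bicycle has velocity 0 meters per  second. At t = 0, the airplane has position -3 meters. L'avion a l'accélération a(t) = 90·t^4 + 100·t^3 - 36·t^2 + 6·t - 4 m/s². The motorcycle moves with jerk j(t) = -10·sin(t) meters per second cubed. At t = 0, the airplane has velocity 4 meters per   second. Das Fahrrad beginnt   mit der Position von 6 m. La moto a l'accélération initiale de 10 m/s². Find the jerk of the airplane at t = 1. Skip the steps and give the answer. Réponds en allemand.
j(1) = 594.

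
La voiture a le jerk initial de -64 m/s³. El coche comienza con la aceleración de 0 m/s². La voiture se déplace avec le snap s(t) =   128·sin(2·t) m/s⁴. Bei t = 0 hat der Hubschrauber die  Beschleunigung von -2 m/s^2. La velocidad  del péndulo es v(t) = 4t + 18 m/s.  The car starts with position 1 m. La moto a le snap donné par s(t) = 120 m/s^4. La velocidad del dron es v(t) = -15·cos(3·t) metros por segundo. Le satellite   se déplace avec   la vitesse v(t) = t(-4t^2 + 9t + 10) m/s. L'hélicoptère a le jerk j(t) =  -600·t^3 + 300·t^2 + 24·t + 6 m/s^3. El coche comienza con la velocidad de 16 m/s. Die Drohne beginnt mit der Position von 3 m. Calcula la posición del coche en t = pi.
Debemos encontrar la integral de nuestra ecuación del snap s(t) = 128·sin(2·t) 4 veces. La integral del snap, con j(0) = -64, da la sacudida: j(t) = -64·cos(2·t). Tomando ∫j(t)dt y aplicando a(0) = 0, encontramos a(t) = -32·sin(2·t). La integral de la aceleración, con v(0) = 16, da la velocidad: v(t) = 16·cos(2·t). La integral de la velocidad, con x(0) = 1, da la posición: x(t) = 8·sin(2·t) + 1. De la ecuación de la posición x(t) = 8·sin(2·t) + 1, sustituimos t = pi para obtener x = 1.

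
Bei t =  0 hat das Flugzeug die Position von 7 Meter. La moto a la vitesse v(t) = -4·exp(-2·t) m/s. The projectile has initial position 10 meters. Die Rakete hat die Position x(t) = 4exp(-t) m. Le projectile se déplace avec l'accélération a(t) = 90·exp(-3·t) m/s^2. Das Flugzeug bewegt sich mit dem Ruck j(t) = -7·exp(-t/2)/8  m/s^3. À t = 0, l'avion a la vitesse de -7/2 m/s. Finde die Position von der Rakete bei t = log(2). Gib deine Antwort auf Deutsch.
Wir haben die Position x(t) = 4·exp(-t). Durch Einsetzen von t = log(2): x(log(2)) = 2.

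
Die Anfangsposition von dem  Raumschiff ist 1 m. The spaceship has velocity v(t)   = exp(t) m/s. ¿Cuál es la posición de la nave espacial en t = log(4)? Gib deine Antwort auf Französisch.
Pour résoudre ceci, nous devons prendre 1 primitive de notre équation de la vitesse v(t) = exp(t). La primitive de la vitesse est la position. En utilisant x(0) = 1, nous obtenons x(t) = exp(t). En utilisant x(t) = exp(t) et en substituant t = log(4), nous trouvons x = 4.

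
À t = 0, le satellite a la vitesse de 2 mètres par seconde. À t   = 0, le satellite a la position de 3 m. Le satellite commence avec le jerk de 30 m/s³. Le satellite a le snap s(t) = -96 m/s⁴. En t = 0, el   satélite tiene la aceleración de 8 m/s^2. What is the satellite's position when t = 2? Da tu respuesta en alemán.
Wir müssen unsere Gleichung für den Snap s(t) = -96 4-mal integrieren. Die Stammfunktion von dem Snap, mit j(0) = 30, ergibt den Ruck: j(t) = 30 - 96·t. Durch Integration von dem Ruck und Verwendung der Anfangsbedingung a(0) = 8, erhalten wir a(t) = -48·t^2 + 30·t + 8. Das Integral von der Beschleunigung, mit v(0) = 2, ergibt die Geschwindigkeit: v(t) = -16·t^3 + 15·t^2 + 8·t + 2. Durch Integration von der Geschwindigkeit und Verwendung der Anfangsbedingung x(0) = 3, erhalten wir x(t) = -4·t^4 + 5·t^3 + 4·t^2 + 2·t + 3. Aus der Gleichung für die Position x(t) = -4·t^4 + 5·t^3 + 4·t^2 + 2·t + 3, setzen wir t = 2 ein und erhalten x = -1.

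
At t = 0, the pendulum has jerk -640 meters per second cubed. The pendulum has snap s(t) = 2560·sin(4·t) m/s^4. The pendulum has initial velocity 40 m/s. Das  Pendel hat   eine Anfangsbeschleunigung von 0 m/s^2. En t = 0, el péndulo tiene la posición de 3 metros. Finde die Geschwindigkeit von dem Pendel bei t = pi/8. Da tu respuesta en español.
Debemos encontrar la antiderivada de nuestra ecuación del snap s(t) = 2560·sin(4·t) 3 veces. La antiderivada del snap es la sacudida. Usando j(0) = -640, obtenemos j(t) = -640·cos(4·t). Integrando la sacudida y usando la condición inicial a(0) = 0, obtenemos a(t) = -160·sin(4·t). La integral de la aceleración es la velocidad. Usando v(0) = 40, obtenemos v(t) = 40·cos(4·t). Tenemos la velocidad v(t) = 40·cos(4·t). Sustituyendo t = pi/8: v(pi/8) = 0.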